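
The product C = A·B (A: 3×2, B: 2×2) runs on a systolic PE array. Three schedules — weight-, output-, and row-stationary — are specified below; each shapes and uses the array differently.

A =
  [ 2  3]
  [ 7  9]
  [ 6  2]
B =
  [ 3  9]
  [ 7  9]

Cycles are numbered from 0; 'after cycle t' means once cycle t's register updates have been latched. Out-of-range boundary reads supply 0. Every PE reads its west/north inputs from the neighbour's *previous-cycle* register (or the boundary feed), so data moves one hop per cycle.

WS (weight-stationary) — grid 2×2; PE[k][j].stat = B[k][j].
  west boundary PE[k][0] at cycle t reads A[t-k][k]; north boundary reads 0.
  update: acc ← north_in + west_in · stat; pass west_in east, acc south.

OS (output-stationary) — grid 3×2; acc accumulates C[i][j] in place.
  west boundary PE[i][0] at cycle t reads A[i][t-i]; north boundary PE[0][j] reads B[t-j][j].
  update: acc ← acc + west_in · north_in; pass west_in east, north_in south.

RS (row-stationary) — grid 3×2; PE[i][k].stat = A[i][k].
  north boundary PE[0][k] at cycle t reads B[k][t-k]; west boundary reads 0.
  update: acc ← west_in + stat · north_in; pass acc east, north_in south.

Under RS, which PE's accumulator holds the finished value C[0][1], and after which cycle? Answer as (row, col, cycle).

(row, col, cycle) = (0, 1, 2)

Under RS, C[0][1] lands at PE[0][1]:
  @0  [0,1]  acc 0  |  →0  ↓0
  @1  [0,1]  acc 27  |  →27  ↓7
  @2  [0,1]  acc 45  |  →45  ↓9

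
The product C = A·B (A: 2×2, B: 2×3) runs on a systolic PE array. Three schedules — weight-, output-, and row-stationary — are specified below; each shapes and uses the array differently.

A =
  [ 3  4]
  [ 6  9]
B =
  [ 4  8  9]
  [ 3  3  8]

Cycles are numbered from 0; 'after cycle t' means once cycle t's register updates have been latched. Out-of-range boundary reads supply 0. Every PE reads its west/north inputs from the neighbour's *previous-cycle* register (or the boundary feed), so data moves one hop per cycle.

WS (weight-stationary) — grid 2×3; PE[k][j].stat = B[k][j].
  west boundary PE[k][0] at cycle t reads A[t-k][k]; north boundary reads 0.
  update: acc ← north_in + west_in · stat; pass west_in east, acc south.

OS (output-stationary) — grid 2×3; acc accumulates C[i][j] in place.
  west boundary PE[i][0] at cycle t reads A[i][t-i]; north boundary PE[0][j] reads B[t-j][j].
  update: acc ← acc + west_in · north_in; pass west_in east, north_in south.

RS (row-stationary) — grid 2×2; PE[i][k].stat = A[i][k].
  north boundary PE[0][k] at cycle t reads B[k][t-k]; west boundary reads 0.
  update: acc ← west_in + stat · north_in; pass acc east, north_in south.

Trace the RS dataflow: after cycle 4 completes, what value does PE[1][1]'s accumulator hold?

PE[1][1].acc = 126

RS 2×2: PE[1][1] cycle-by-cycle (with neighbour feeds):
  step 0 · PE0,1: acc=0; fwd→0 fwd↓0
  step 0 · PE1,0: acc=0; fwd→0 fwd↓0
  step 0 · PE1,1: acc=0; fwd→0 fwd↓0
  step 1 · PE0,1: acc=24; fwd→24 fwd↓3
  step 1 · PE1,0: acc=24; fwd→24 fwd↓4
  step 1 · PE1,1: acc=0; fwd→0 fwd↓0
  step 2 · PE0,1: acc=36; fwd→36 fwd↓3
  step 2 · PE1,0: acc=48; fwd→48 fwd↓8
  step 2 · PE1,1: acc=51; fwd→51 fwd↓3
  step 3 · PE0,1: acc=59; fwd→59 fwd↓8
  step 3 · PE1,0: acc=54; fwd→54 fwd↓9
  step 3 · PE1,1: acc=75; fwd→75 fwd↓3
  step 4 · PE0,1: acc=0; fwd→0 fwd↓0
  step 4 · PE1,0: acc=0; fwd→0 fwd↓0
  step 4 · PE1,1: acc=126; fwd→126 fwd↓8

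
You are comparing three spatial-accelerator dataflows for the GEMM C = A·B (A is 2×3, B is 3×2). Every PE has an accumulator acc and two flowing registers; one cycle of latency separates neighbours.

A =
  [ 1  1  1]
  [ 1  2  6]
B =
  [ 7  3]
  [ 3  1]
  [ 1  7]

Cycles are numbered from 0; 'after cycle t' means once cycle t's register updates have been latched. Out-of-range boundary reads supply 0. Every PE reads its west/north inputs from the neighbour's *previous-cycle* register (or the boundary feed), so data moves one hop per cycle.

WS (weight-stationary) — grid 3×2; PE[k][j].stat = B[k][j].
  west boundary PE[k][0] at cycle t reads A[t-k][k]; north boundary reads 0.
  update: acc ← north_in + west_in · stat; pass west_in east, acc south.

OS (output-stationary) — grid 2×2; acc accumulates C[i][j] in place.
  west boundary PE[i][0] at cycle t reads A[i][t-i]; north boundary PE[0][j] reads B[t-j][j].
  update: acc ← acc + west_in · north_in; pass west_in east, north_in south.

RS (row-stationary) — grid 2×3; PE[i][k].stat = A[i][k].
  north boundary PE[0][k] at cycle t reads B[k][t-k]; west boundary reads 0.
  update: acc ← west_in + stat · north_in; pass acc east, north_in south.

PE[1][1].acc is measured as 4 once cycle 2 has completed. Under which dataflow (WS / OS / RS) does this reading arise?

dataflow = WS

— WS: 3×2; PE[1][1] trace:
  step 0 · PE1,1: acc=0; fwd→0 fwd↓0
  step 1 · PE1,1: acc=0; fwd→0 fwd↓0
  step 2 · PE1,1: acc=4; fwd→1 fwd↓4
— OS: 2×2; PE[1][1] trace:
  step 0 · PE1,1: acc=0; fwd→0 fwd↓0
  step 1 · PE1,1: acc=0; fwd→0 fwd↓0
  step 2 · PE1,1: acc=3; fwd→1 fwd↓3
— RS: 2×3; PE[1][1] trace:
  step 0 · PE1,1: acc=0; fwd→0 fwd↓0
  step 1 · PE1,1: acc=0; fwd→0 fwd↓0
  step 2 · PE1,1: acc=13; fwd→13 fwd↓3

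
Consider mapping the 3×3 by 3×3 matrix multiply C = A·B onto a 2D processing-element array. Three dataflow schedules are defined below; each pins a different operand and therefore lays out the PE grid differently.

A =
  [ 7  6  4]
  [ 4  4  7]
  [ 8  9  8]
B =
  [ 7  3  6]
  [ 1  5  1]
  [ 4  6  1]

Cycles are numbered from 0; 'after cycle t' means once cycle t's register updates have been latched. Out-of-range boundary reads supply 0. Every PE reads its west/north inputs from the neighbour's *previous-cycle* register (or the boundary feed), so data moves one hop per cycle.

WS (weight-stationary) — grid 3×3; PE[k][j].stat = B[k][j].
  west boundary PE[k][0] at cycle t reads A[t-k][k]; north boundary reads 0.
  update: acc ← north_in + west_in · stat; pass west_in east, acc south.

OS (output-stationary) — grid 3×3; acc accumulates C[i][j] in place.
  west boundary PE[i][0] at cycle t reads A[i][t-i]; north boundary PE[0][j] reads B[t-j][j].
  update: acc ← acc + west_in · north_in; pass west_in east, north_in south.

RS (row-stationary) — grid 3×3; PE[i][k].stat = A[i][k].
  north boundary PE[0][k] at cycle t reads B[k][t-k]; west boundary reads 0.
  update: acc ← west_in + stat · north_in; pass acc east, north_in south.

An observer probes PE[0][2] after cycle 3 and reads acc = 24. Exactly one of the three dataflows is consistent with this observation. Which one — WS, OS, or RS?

dataflow = WS

WS (3×3 grid), PE[0][2]:
  t=0 PE[0][2]: acc=0 h=0 v=0
  t=1 PE[0][2]: acc=0 h=0 v=0
  t=2 PE[0][2]: acc=42 h=7 v=42
  t=3 PE[0][2]: acc=24 h=4 v=24
OS (3×3 grid), PE[0][2]:
  t=0 PE[0][2]: acc=0 h=0 v=0
  t=1 PE[0][2]: acc=0 h=0 v=0
  t=2 PE[0][2]: acc=42 h=7 v=6
  t=3 PE[0][2]: acc=48 h=6 v=1
RS (3×3 grid), PE[0][2]:
  t=0 PE[0][2]: acc=0 h=0 v=0
  t=1 PE[0][2]: acc=0 h=0 v=0
  t=2 PE[0][2]: acc=71 h=71 v=4
  t=3 PE[0][2]: acc=75 h=75 v=6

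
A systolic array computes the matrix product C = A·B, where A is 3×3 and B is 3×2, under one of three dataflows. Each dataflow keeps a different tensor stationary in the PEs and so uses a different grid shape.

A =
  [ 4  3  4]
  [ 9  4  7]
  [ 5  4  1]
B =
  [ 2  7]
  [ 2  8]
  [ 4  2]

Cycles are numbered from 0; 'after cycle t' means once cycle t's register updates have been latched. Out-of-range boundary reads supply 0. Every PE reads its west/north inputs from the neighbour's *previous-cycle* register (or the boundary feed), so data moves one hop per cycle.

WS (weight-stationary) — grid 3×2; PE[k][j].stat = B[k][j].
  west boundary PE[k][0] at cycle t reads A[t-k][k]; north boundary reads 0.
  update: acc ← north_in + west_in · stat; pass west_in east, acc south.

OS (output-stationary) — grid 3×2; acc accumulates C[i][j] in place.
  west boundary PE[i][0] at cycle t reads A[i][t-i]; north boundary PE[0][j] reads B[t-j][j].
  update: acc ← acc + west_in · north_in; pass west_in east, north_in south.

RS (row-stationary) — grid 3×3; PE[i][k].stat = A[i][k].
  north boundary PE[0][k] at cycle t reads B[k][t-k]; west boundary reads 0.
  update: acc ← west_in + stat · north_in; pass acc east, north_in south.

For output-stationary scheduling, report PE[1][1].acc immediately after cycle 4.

PE[1][1].acc = 109

Tracing OS — 3×2 array, target PE[1][1]:
  @0  [0,1]  acc 0  |  →0  ↓0
  @0  [1,0]  acc 0  |  →0  ↓0
  @0  [1,1]  acc 0  |  →0  ↓0
  @1  [0,1]  acc 28  |  →4  ↓7
  @1  [1,0]  acc 18  |  →9  ↓2
  @1  [1,1]  acc 0  |  →0  ↓0
  @2  [0,1]  acc 52  |  →3  ↓8
  @2  [1,0]  acc 26  |  →4  ↓2
  @2  [1,1]  acc 63  |  →9  ↓7
  @3  [0,1]  acc 60  |  →4  ↓2
  @3  [1,0]  acc 54  |  →7  ↓4
  @3  [1,1]  acc 95  |  →4  ↓8
  @4  [0,1]  acc 60  |  →0  ↓0
  @4  [1,0]  acc 54  |  →0  ↓0
  @4  [1,1]  acc 109  |  →7  ↓2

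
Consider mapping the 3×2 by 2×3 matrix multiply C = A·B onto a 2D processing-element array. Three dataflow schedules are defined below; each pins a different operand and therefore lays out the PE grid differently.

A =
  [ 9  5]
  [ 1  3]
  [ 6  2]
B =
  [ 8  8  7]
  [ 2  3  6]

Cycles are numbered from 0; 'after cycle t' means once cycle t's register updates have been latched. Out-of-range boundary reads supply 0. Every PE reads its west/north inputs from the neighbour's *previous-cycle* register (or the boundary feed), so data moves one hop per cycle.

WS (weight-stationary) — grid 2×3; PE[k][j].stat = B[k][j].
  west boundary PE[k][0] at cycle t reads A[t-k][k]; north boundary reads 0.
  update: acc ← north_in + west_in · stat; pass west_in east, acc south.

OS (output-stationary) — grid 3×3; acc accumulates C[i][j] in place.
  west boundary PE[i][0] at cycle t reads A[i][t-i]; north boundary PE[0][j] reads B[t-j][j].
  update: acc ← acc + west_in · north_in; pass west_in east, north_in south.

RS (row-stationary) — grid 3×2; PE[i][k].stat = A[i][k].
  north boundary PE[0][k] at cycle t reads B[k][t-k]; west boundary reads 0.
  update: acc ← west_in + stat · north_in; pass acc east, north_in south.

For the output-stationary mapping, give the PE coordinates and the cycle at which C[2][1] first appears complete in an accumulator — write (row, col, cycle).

(row, col, cycle) = (2, 1, 4)

OS: C[2][1] accumulates in PE[2][1]:
  cycle 0: PE[2][1] → acc 0, east 0, south 0
  cycle 1: PE[2][1] → acc 0, east 0, south 0
  cycle 2: PE[2][1] → acc 0, east 0, south 0
  cycle 3: PE[2][1] → acc 48, east 6, south 8
  cycle 4: PE[2][1] → acc 54, east 2, south 3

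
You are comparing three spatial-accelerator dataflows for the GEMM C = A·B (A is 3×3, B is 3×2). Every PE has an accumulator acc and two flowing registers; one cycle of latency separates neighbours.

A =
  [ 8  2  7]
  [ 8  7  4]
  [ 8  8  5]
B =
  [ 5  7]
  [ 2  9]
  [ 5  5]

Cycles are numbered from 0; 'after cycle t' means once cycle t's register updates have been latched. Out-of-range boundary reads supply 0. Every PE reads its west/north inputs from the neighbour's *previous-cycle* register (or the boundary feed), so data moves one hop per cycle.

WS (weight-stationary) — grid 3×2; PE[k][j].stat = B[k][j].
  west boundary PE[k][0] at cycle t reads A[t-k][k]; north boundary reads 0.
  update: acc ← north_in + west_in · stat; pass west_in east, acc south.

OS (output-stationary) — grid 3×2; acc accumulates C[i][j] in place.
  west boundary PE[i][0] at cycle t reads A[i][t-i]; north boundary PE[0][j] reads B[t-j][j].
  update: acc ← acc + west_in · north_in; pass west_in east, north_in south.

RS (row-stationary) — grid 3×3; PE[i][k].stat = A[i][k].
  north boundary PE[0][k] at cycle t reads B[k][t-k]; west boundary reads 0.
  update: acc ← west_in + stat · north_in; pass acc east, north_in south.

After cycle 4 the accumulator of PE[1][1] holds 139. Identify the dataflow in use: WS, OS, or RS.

WS [3×2] PE[1][1] across cycles:
  0: (1,1).acc=0  regs=<0,0>
  1: (1,1).acc=0  regs=<0,0>
  2: (1,1).acc=74  regs=<2,74>
  3: (1,1).acc=119  regs=<7,119>
  4: (1,1).acc=128  regs=<8,128>
OS [3×2] PE[1][1] across cycles:
  0: (1,1).acc=0  regs=<0,0>
  1: (1,1).acc=0  regs=<0,0>
  2: (1,1).acc=56  regs=<8,7>
  3: (1,1).acc=119  regs=<7,9>
  4: (1,1).acc=139  regs=<4,5>
RS [3×3] PE[1][1] across cycles:
  0: (1,1).acc=0  regs=<0,0>
  1: (1,1).acc=0  regs=<0,0>
  2: (1,1).acc=54  regs=<54,2>
  3: (1,1).acc=119  regs=<119,9>
  4: (1,1).acc=0  regs=<0,0>

dataflow = OS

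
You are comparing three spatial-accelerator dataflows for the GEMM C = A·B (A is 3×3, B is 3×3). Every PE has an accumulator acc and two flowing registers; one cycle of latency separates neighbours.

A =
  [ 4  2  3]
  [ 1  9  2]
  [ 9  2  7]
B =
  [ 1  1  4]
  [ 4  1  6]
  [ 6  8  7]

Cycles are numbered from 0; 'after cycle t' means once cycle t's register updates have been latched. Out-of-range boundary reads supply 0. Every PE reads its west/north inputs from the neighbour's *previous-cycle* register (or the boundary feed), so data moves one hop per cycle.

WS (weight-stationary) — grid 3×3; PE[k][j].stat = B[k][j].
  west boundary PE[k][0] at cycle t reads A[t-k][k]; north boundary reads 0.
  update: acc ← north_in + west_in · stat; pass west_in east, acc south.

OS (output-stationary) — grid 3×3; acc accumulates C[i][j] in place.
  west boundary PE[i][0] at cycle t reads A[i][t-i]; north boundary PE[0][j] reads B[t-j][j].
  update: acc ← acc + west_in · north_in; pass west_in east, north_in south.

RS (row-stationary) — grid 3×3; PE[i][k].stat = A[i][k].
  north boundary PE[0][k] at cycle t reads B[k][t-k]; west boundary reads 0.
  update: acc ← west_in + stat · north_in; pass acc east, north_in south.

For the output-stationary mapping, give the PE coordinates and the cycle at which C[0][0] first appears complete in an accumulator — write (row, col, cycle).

(row, col, cycle) = (0, 0, 2)

OS: C[0][0] accumulates in PE[0][0]:
  c0 r0c0: 4 / 4 / 1
  c1 r0c0: 12 / 2 / 4
  c2 r0c0: 30 / 3 / 6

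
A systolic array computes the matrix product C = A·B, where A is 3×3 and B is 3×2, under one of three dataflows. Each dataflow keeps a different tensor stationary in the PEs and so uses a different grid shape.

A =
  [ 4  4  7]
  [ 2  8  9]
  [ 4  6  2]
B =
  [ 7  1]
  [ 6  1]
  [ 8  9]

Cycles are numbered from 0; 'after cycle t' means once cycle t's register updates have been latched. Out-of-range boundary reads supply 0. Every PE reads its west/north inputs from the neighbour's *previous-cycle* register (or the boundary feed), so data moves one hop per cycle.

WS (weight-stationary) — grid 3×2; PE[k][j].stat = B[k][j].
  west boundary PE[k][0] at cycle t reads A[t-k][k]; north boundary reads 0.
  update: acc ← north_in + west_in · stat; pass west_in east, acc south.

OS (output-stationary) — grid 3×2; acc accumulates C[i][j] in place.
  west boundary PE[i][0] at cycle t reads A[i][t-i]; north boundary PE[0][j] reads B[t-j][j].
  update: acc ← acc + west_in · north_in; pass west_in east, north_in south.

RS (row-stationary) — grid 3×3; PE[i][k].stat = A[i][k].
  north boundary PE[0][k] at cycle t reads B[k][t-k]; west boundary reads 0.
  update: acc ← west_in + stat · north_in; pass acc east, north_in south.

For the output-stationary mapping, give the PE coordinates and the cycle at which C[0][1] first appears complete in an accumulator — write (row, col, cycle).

OS — PE[0][1] is where C[0][1] collects:
  @0  [0,1]  acc 0  |  →0  ↓0
  @1  [0,1]  acc 4  |  →4  ↓1
  @2  [0,1]  acc 8  |  →4  ↓1
  @3  [0,1]  acc 71  |  →7  ↓9

(row, col, cycle) = (0, 1, 3)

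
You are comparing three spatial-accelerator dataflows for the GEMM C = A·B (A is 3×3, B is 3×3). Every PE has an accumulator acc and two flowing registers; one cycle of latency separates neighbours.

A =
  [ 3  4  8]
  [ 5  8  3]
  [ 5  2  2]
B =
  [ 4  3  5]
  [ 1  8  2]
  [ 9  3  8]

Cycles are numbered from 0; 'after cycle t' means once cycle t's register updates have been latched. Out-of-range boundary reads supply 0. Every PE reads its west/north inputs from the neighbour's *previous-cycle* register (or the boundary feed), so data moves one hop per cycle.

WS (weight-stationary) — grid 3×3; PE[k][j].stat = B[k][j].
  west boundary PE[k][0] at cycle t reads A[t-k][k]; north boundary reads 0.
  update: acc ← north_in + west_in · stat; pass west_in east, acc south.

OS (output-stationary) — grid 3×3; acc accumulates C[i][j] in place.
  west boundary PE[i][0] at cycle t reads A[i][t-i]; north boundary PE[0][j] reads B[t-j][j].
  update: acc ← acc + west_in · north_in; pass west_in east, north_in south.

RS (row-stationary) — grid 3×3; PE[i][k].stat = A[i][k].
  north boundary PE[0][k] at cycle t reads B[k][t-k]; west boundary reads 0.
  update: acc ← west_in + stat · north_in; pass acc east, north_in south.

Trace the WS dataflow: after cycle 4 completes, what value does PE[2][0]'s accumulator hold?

PE[2][0].acc = 40

WS 3×3: PE[2][0] cycle-by-cycle (with neighbour feeds):
  [0] (1,0) acc=0 (h:0 v:0)
  [0] (2,0) acc=0 (h:0 v:0)
  [1] (1,0) acc=16 (h:4 v:16)
  [1] (2,0) acc=0 (h:0 v:0)
  [2] (1,0) acc=28 (h:8 v:28)
  [2] (2,0) acc=88 (h:8 v:88)
  [3] (1,0) acc=22 (h:2 v:22)
  [3] (2,0) acc=55 (h:3 v:55)
  [4] (1,0) acc=0 (h:0 v:0)
  [4] (2,0) acc=40 (h:2 v:40)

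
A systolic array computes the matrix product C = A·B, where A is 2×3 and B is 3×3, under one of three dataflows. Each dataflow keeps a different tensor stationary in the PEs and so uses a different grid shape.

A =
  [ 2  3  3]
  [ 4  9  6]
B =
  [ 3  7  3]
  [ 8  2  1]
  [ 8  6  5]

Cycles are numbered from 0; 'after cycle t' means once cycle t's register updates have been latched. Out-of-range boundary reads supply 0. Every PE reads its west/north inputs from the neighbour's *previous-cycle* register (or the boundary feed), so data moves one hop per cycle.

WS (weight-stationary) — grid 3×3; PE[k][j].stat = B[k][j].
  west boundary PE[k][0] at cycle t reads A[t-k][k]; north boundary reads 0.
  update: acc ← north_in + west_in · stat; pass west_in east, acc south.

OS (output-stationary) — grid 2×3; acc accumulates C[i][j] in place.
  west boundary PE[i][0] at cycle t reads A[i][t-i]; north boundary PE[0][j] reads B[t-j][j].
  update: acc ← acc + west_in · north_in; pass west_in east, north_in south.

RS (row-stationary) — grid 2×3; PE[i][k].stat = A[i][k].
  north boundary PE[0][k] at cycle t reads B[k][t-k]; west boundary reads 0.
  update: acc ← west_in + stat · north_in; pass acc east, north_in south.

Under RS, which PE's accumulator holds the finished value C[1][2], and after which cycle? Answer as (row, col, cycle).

RS: C[1][2] accumulates in PE[1][2]:
  [0] (1,2) acc=0 (h:0 v:0)
  [1] (1,2) acc=0 (h:0 v:0)
  [2] (1,2) acc=0 (h:0 v:0)
  [3] (1,2) acc=132 (h:132 v:8)
  [4] (1,2) acc=82 (h:82 v:6)
  [5] (1,2) acc=51 (h:51 v:5)

(row, col, cycle) = (1, 2, 5)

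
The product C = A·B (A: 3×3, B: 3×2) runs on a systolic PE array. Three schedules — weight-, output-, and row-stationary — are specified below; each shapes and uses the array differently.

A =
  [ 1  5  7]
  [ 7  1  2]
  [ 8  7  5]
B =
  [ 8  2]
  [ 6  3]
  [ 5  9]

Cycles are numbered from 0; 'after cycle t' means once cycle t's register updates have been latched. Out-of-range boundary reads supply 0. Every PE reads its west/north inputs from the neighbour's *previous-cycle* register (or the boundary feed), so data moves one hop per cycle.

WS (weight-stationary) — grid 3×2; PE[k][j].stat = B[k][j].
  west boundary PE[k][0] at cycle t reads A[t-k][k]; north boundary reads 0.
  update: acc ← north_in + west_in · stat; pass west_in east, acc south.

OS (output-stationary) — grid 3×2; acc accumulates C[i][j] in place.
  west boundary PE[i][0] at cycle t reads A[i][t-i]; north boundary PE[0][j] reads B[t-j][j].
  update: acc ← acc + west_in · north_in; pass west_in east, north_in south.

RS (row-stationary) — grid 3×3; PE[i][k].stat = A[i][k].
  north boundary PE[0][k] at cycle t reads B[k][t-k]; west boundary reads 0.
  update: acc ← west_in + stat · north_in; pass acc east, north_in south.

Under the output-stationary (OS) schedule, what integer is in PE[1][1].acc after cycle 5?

PE[1][1].acc = 35

OS (3×2). Following PE[1][1] plus its west/north inputs:
  step 0 · PE0,1: acc=0; fwd→0 fwd↓0
  step 0 · PE1,0: acc=0; fwd→0 fwd↓0
  step 0 · PE1,1: acc=0; fwd→0 fwd↓0
  step 1 · PE0,1: acc=2; fwd→1 fwd↓2
  step 1 · PE1,0: acc=56; fwd→7 fwd↓8
  step 1 · PE1,1: acc=0; fwd→0 fwd↓0
  step 2 · PE0,1: acc=17; fwd→5 fwd↓3
  step 2 · PE1,0: acc=62; fwd→1 fwd↓6
  step 2 · PE1,1: acc=14; fwd→7 fwd↓2
  step 3 · PE0,1: acc=80; fwd→7 fwd↓9
  step 3 · PE1,0: acc=72; fwd→2 fwd↓5
  step 3 · PE1,1: acc=17; fwd→1 fwd↓3
  step 4 · PE0,1: acc=80; fwd→0 fwd↓0
  step 4 · PE1,0: acc=72; fwd→0 fwd↓0
  step 4 · PE1,1: acc=35; fwd→2 fwd↓9
  step 5 · PE0,1: acc=80; fwd→0 fwd↓0
  step 5 · PE1,0: acc=72; fwd→0 fwd↓0
  step 5 · PE1,1: acc=35; fwd→0 fwd↓0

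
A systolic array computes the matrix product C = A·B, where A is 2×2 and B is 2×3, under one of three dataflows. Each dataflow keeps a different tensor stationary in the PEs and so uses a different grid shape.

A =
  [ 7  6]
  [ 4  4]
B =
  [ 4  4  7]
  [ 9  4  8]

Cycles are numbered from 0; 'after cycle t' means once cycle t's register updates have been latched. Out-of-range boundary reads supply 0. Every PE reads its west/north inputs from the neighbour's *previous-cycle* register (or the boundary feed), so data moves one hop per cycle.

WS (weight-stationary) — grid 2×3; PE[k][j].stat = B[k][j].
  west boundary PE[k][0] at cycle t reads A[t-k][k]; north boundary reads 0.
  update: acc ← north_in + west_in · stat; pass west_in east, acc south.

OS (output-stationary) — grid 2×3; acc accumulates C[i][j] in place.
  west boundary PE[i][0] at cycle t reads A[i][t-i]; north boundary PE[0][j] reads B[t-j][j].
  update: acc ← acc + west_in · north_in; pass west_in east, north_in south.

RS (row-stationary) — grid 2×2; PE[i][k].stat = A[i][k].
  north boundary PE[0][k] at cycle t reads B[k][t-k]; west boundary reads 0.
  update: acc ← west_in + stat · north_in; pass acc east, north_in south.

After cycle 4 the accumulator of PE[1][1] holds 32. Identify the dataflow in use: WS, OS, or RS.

dataflow = OS

— WS: 2×3; PE[1][1] trace:
  0: (1,1).acc=0  regs=<0,0>
  1: (1,1).acc=0  regs=<0,0>
  2: (1,1).acc=52  regs=<6,52>
  3: (1,1).acc=32  regs=<4,32>
  4: (1,1).acc=0  regs=<0,0>
— OS: 2×3; PE[1][1] trace:
  0: (1,1).acc=0  regs=<0,0>
  1: (1,1).acc=0  regs=<0,0>
  2: (1,1).acc=16  regs=<4,4>
  3: (1,1).acc=32  regs=<4,4>
  4: (1,1).acc=32  regs=<0,0>
— RS: 2×2; PE[1][1] trace:
  0: (1,1).acc=0  regs=<0,0>
  1: (1,1).acc=0  regs=<0,0>
  2: (1,1).acc=52  regs=<52,9>
  3: (1,1).acc=32  regs=<32,4>
  4: (1,1).acc=60  regs=<60,8>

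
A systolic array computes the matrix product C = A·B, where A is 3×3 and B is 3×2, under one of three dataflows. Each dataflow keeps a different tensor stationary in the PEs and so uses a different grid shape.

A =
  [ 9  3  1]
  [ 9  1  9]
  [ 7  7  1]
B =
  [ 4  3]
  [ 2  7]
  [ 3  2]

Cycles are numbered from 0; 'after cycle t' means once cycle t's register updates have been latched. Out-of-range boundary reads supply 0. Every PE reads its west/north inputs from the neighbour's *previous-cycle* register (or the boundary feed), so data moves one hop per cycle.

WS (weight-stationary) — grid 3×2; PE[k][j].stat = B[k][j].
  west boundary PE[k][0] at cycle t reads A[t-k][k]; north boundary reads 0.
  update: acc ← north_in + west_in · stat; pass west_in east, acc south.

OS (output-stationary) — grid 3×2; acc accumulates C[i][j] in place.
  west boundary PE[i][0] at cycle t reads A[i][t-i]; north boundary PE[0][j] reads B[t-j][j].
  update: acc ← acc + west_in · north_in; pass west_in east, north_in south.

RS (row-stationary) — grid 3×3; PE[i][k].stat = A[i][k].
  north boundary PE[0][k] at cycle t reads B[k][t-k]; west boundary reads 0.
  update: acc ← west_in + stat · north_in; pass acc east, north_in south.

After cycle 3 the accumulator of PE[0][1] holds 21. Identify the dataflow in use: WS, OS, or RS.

dataflow = WS

Under WS (3×2), PE[0][1]:
  after 0 — PE[0][1] acc=0, pass-E 0, pass-S 0
  after 1 — PE[0][1] acc=27, pass-E 9, pass-S 27
  after 2 — PE[0][1] acc=27, pass-E 9, pass-S 27
  after 3 — PE[0][1] acc=21, pass-E 7, pass-S 21
Under OS (3×2), PE[0][1]:
  after 0 — PE[0][1] acc=0, pass-E 0, pass-S 0
  after 1 — PE[0][1] acc=27, pass-E 9, pass-S 3
  after 2 — PE[0][1] acc=48, pass-E 3, pass-S 7
  after 3 — PE[0][1] acc=50, pass-E 1, pass-S 2
Under RS (3×3), PE[0][1]:
  after 0 — PE[0][1] acc=0, pass-E 0, pass-S 0
  after 1 — PE[0][1] acc=42, pass-E 42, pass-S 2
  after 2 — PE[0][1] acc=48, pass-E 48, pass-S 7
  after 3 — PE[0][1] acc=0, pass-E 0, pass-S 0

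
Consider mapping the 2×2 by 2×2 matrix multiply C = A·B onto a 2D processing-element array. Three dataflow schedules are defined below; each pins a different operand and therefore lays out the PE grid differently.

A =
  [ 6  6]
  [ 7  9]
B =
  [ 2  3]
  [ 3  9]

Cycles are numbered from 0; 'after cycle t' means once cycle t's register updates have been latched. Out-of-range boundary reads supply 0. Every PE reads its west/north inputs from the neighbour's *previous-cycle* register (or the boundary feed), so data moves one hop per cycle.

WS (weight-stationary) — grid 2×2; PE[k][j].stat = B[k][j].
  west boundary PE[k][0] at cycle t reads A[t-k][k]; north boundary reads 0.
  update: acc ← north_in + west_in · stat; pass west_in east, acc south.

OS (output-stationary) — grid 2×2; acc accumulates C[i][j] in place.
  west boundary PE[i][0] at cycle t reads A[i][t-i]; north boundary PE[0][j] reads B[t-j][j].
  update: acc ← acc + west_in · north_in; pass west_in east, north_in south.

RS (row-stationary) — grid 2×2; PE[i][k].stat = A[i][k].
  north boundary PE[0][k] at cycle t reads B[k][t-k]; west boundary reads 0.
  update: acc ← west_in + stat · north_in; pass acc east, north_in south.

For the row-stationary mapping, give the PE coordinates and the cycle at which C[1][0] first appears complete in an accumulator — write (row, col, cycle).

RS: C[1][0] accumulates in PE[1][1]:
  @0  [1,1]  acc 0  |  →0  ↓0
  @1  [1,1]  acc 0  |  →0  ↓0
  @2  [1,1]  acc 41  |  →41  ↓3

(row, col, cycle) = (1, 1, 2)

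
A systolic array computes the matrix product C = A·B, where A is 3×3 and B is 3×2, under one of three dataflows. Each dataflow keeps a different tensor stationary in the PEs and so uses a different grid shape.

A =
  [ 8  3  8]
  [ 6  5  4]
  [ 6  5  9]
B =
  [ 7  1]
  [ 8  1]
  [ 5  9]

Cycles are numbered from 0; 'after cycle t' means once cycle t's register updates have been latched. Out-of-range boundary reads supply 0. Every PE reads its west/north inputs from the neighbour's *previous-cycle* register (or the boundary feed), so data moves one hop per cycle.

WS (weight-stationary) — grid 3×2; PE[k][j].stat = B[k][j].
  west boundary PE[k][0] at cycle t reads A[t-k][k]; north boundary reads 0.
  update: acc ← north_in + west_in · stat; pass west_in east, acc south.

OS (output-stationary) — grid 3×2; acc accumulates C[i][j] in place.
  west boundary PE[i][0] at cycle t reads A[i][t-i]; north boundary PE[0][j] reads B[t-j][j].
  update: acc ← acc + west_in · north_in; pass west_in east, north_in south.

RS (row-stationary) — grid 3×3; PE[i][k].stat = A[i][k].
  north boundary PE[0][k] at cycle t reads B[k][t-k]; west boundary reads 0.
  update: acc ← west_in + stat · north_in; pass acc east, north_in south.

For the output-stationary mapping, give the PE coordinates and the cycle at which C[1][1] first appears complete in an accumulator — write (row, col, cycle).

OS: C[1][1] accumulates in PE[1][1]:
  after 0 — PE[1][1] acc=0, pass-E 0, pass-S 0
  after 1 — PE[1][1] acc=0, pass-E 0, pass-S 0
  after 2 — PE[1][1] acc=6, pass-E 6, pass-S 1
  after 3 — PE[1][1] acc=11, pass-E 5, pass-S 1
  after 4 — PE[1][1] acc=47, pass-E 4, pass-S 9

(row, col, cycle) = (1, 1, 4)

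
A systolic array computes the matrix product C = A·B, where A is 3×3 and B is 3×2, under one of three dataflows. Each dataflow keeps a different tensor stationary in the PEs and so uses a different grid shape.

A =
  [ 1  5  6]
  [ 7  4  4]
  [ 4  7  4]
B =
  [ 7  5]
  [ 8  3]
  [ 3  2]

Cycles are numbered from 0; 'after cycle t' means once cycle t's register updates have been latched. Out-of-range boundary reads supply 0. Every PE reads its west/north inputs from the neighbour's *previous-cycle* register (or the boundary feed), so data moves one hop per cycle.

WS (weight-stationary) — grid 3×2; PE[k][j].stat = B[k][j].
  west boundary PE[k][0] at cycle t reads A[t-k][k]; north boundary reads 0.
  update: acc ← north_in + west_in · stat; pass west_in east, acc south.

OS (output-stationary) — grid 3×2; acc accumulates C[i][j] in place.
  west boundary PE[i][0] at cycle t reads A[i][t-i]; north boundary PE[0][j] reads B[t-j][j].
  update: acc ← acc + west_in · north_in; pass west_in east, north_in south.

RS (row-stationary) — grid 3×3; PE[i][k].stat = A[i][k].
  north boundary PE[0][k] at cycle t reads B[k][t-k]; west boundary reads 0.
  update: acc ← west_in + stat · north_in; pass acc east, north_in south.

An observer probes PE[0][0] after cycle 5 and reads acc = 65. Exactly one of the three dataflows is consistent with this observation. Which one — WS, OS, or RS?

dataflow = OS

— WS: 3×2; PE[0][0] trace:
  0: (0,0).acc=7  regs=<1,7>
  1: (0,0).acc=49  regs=<7,49>
  2: (0,0).acc=28  regs=<4,28>
  3: (0,0).acc=0  regs=<0,0>
  4: (0,0).acc=0  regs=<0,0>
  5: (0,0).acc=0  regs=<0,0>
— OS: 3×2; PE[0][0] trace:
  0: (0,0).acc=7  regs=<1,7>
  1: (0,0).acc=47  regs=<5,8>
  2: (0,0).acc=65  regs=<6,3>
  3: (0,0).acc=65  regs=<0,0>
  4: (0,0).acc=65  regs=<0,0>
  5: (0,0).acc=65  regs=<0,0>
— RS: 3×3; PE[0][0] trace:
  0: (0,0).acc=7  regs=<7,7>
  1: (0,0).acc=5  regs=<5,5>
  2: (0,0).acc=0  regs=<0,0>
  3: (0,0).acc=0  regs=<0,0>
  4: (0,0).acc=0  regs=<0,0>
  5: (0,0).acc=0  regs=<0,0>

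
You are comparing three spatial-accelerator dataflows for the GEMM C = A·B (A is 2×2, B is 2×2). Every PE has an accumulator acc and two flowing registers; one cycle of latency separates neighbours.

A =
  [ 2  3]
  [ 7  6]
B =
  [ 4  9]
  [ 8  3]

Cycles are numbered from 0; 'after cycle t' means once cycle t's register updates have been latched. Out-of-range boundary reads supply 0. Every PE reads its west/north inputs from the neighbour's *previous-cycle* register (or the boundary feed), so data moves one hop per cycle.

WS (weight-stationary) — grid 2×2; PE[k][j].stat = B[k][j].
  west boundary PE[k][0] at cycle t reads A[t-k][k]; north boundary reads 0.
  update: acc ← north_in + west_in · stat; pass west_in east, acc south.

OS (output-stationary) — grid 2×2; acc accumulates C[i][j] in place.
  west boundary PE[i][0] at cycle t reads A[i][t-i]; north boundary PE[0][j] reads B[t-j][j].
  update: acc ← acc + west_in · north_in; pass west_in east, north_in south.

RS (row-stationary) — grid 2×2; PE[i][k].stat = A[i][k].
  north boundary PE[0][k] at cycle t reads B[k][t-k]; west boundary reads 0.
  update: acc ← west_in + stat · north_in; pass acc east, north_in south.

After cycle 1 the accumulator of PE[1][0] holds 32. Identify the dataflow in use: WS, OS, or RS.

dataflow = WS

WS (2×2 grid), PE[1][0]:
  step 0 · PE1,0: acc=0; fwd→0 fwd↓0
  step 1 · PE1,0: acc=32; fwd→3 fwd↓32
OS (2×2 grid), PE[1][0]:
  step 0 · PE1,0: acc=0; fwd→0 fwd↓0
  step 1 · PE1,0: acc=28; fwd→7 fwd↓4
RS (2×2 grid), PE[1][0]:
  step 0 · PE1,0: acc=0; fwd→0 fwd↓0
  step 1 · PE1,0: acc=28; fwd→28 fwd↓4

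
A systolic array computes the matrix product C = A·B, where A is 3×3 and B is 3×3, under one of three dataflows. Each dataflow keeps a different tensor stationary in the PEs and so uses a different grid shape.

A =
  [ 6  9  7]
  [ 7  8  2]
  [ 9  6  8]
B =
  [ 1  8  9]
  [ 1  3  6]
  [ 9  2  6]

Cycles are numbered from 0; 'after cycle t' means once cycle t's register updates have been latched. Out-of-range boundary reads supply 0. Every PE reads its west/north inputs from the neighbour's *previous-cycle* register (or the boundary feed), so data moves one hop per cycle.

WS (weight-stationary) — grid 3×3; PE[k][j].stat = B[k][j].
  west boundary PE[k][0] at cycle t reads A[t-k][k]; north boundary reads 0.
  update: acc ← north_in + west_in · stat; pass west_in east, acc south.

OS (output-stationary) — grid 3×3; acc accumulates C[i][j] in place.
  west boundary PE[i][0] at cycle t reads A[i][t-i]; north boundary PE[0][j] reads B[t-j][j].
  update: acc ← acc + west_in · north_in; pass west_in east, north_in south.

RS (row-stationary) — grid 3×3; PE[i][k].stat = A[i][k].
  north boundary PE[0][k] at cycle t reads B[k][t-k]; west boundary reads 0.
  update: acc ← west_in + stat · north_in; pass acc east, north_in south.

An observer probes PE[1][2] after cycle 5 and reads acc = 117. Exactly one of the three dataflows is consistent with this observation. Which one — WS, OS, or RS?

dataflow = WS

Under WS (3×3), PE[1][2]:
  c0 r1c2: 0 / 0 / 0
  c1 r1c2: 0 / 0 / 0
  c2 r1c2: 0 / 0 / 0
  c3 r1c2: 108 / 9 / 108
  c4 r1c2: 111 / 8 / 111
  c5 r1c2: 117 / 6 / 117
Under OS (3×3), PE[1][2]:
  c0 r1c2: 0 / 0 / 0
  c1 r1c2: 0 / 0 / 0
  c2 r1c2: 0 / 0 / 0
  c3 r1c2: 63 / 7 / 9
  c4 r1c2: 111 / 8 / 6
  c5 r1c2: 123 / 2 / 6
Under RS (3×3), PE[1][2]:
  c0 r1c2: 0 / 0 / 0
  c1 r1c2: 0 / 0 / 0
  c2 r1c2: 0 / 0 / 0
  c3 r1c2: 33 / 33 / 9
  c4 r1c2: 84 / 84 / 2
  c5 r1c2: 123 / 123 / 6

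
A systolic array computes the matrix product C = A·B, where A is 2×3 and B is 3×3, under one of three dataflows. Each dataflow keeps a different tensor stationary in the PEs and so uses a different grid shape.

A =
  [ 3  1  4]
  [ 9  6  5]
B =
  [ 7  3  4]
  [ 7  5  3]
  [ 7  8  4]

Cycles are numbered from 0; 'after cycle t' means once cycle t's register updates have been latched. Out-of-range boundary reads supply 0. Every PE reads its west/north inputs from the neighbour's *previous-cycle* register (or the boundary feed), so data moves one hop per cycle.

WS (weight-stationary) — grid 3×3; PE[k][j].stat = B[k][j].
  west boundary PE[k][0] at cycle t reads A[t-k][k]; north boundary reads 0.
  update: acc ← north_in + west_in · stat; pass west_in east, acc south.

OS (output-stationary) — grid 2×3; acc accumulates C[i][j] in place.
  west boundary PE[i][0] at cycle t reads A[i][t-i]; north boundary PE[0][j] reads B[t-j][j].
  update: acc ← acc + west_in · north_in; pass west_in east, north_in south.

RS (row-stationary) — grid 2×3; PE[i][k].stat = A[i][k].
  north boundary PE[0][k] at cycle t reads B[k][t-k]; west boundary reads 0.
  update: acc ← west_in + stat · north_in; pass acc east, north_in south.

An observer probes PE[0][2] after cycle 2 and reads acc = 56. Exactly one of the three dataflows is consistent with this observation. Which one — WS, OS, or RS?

WS [3×3] PE[0][2] across cycles:
  cycle 0: PE[0][2] → acc 0, east 0, south 0
  cycle 1: PE[0][2] → acc 0, east 0, south 0
  cycle 2: PE[0][2] → acc 12, east 3, south 12
OS [2×3] PE[0][2] across cycles:
  cycle 0: PE[0][2] → acc 0, east 0, south 0
  cycle 1: PE[0][2] → acc 0, east 0, south 0
  cycle 2: PE[0][2] → acc 12, east 3, south 4
RS [2×3] PE[0][2] across cycles:
  cycle 0: PE[0][2] → acc 0, east 0, south 0
  cycle 1: PE[0][2] → acc 0, east 0, south 0
  cycle 2: PE[0][2] → acc 56, east 56, south 7

dataflow = RS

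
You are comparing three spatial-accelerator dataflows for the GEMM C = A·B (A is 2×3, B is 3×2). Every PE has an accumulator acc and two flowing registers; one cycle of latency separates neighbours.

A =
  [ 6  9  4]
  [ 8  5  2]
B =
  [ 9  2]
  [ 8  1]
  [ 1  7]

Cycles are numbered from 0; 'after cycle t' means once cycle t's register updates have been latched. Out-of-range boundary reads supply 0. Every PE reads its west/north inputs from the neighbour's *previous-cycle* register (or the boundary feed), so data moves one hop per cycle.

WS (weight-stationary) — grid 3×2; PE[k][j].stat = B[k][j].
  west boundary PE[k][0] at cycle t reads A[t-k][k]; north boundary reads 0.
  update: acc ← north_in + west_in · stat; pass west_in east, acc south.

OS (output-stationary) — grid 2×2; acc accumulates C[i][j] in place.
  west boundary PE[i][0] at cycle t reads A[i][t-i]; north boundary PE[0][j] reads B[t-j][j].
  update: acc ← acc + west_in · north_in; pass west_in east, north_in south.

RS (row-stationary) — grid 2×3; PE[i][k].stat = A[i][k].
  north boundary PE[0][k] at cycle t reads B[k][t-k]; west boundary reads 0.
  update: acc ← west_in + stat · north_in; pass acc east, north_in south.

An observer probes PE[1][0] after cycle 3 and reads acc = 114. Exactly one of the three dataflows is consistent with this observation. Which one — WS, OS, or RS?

WS [3×2] PE[1][0] across cycles:
  [0] (1,0) acc=0 (h:0 v:0)
  [1] (1,0) acc=126 (h:9 v:126)
  [2] (1,0) acc=112 (h:5 v:112)
  [3] (1,0) acc=0 (h:0 v:0)
OS [2×2] PE[1][0] across cycles:
  [0] (1,0) acc=0 (h:0 v:0)
  [1] (1,0) acc=72 (h:8 v:9)
  [2] (1,0) acc=112 (h:5 v:8)
  [3] (1,0) acc=114 (h:2 v:1)
RS [2×3] PE[1][0] across cycles:
  [0] (1,0) acc=0 (h:0 v:0)
  [1] (1,0) acc=72 (h:72 v:9)
  [2] (1,0) acc=16 (h:16 v:2)
  [3] (1,0) acc=0 (h:0 v:0)

dataflow = OS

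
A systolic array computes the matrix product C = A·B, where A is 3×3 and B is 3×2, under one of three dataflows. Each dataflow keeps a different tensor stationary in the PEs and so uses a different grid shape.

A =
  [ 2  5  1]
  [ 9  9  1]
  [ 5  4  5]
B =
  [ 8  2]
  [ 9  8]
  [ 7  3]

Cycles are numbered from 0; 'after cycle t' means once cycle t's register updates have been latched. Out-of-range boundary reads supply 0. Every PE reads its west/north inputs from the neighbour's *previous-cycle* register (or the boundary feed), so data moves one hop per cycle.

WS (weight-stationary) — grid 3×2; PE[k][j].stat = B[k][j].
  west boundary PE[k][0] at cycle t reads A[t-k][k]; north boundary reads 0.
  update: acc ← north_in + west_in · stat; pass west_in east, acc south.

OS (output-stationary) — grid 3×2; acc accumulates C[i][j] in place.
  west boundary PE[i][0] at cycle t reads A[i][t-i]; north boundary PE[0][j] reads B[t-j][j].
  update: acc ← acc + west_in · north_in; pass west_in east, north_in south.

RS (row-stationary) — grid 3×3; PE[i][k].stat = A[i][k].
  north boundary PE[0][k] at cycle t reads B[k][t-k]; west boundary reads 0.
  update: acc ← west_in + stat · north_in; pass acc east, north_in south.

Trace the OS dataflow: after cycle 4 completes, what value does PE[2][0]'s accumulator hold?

Tracing OS — 3×2 array, target PE[2][0]:
  cycle 0: PE[1][0] → acc 0, east 0, south 0
  cycle 0: PE[2][0] → acc 0, east 0, south 0
  cycle 1: PE[1][0] → acc 72, east 9, south 8
  cycle 1: PE[2][0] → acc 0, east 0, south 0
  cycle 2: PE[1][0] → acc 153, east 9, south 9
  cycle 2: PE[2][0] → acc 40, east 5, south 8
  cycle 3: PE[1][0] → acc 160, east 1, south 7
  cycle 3: PE[2][0] → acc 76, east 4, south 9
  cycle 4: PE[1][0] → acc 160, east 0, south 0
  cycle 4: PE[2][0] → acc 111, east 5, south 7

PE[2][0].acc = 111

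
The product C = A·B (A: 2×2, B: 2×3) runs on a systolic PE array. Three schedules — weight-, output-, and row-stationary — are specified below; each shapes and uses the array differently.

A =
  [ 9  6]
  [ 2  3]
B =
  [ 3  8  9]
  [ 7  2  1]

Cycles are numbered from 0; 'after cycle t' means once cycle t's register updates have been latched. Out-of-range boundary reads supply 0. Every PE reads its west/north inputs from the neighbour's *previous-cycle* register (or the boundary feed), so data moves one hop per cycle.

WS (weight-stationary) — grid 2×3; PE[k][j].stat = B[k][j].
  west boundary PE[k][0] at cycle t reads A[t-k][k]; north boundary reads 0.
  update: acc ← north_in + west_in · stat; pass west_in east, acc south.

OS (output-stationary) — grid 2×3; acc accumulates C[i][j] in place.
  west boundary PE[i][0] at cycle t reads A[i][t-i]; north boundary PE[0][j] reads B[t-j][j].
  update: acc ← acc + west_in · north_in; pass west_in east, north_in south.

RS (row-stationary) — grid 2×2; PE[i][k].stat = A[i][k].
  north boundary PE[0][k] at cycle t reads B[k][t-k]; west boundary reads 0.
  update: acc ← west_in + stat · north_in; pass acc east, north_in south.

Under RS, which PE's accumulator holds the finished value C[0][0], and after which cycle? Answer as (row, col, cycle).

(row, col, cycle) = (0, 1, 1)

RS: C[0][0] accumulates in PE[0][1]:
  after 0 — PE[0][1] acc=0, pass-E 0, pass-S 0
  after 1 — PE[0][1] acc=69, pass-E 69, pass-S 7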